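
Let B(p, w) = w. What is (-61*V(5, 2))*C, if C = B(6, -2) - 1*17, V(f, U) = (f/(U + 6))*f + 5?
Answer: 75335/8 ≈ 9416.9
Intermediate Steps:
V(f, U) = 5 + f²/(6 + U) (V(f, U) = (f/(6 + U))*f + 5 = f²/(6 + U) + 5 = 5 + f²/(6 + U))
C = -19 (C = -2 - 1*17 = -2 - 17 = -19)
(-61*V(5, 2))*C = -61*(30 + 5² + 5*2)/(6 + 2)*(-19) = -61*(30 + 25 + 10)/8*(-19) = -61*65/8*(-19) = -3965/8*(-19) = 75335/8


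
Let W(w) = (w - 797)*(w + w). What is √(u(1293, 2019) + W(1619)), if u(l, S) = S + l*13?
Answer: 4*√167529 ≈ 1637.2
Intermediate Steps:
u(l, S) = S + 13*l
W(w) = 2*w*(-797 + w) (W(w) = (-797 + w)*(2*w) = 2*w*(-797 + w))
√(u(1293, 2019) + W(1619)) = √((2019 + 13*1293) + 2*1619*(-797 + 1619)) = √((2019 + 16809) + 2*1619*822) = √(18828 + 2661636) = √2680464 = 4*√167529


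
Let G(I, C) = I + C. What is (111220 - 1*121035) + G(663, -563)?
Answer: -9715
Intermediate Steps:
G(I, C) = C + I
(111220 - 1*121035) + G(663, -563) = (111220 - 1*121035) + (-563 + 663) = (111220 - 121035) + 100 = -9815 + 100 = -9715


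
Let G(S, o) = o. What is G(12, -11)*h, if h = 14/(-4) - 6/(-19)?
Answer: 1331/38 ≈ 35.026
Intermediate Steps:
h = -121/38 (h = 14*(-¼) - 6*(-1/19) = -7/2 + 6/19 = -121/38 ≈ -3.1842)
G(12, -11)*h = -11*(-121/38) = 1331/38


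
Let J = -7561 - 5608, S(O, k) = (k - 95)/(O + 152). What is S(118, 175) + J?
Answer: -355555/27 ≈ -13169.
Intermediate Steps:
S(O, k) = (-95 + k)/(152 + O)
J = -13169
S(118, 175) + J = (-95 + 175)/(152 + 118) - 13169 = 80/270 - 13169 = (1/270)*80 - 13169 = 8/27 - 13169 = -355555/27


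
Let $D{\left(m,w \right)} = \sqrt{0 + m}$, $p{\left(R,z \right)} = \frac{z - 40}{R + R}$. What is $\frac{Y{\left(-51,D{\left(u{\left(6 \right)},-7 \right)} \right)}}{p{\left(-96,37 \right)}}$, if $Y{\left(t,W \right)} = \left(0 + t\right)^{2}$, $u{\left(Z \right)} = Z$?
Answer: $166464$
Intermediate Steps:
$p{\left(R,z \right)} = \frac{-40 + z}{2 R}$
$D{\left(m,w \right)} = \sqrt{m}$
$Y{\left(t,W \right)} = t^{2}$
$\frac{Y{\left(-51,D{\left(u{\left(6 \right)},-7 \right)} \right)}}{p{\left(-96,37 \right)}} = \frac{\left(-51\right)^{2}}{\frac{1}{2} \frac{1}{-96} \left(-40 + 37\right)} = \frac{2601}{\frac{1}{2} \left(- \frac{1}{96}\right) \left(-3\right)} = 2601 \frac{1}{\frac{1}{64}} = 2601 \cdot 64 = 166464$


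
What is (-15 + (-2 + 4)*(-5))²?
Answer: 625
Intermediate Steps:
(-15 + (-2 + 4)*(-5))² = (-15 + 2*(-5))² = (-15 - 10)² = (-25)² = 625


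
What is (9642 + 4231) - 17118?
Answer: -3245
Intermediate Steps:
(9642 + 4231) - 17118 = 13873 - 17118 = -3245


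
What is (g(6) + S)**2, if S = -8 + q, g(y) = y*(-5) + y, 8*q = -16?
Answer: 1156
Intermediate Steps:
q = -2 (q = (1/8)*(-16) = -2)
g(y) = -4*y (g(y) = -5*y + y = -4*y)
S = -10 (S = -8 - 2 = -10)
(g(6) + S)**2 = (-4*6 - 10)**2 = (-24 - 10)**2 = (-34)**2 = 1156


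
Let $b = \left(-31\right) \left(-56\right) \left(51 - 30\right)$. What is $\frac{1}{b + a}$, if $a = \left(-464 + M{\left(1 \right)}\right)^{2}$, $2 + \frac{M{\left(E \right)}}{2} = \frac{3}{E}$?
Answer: $\frac{1}{249900} \approx 4.0016 \cdot 10^{-6}$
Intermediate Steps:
$M{\left(E \right)} = -4 + \frac{6}{E}$ ($M{\left(E \right)} = -4 + 2 \frac{3}{E} = -4 + \frac{6}{E}$)
$a = 213444$ ($a = \left(-464 - \left(4 - \frac{6}{1}\right)\right)^{2} = \left(-464 + \left(-4 + 6 \cdot 1\right)\right)^{2} = \left(-464 + \left(-4 + 6\right)\right)^{2} = \left(-464 + 2\right)^{2} = \left(-462\right)^{2} = 213444$)
$b = 36456$ ($b = 1736 \left(51 - 30\right) = 1736 \cdot 21 = 36456$)
$\frac{1}{b + a} = \frac{1}{36456 + 213444} = \frac{1}{249900}$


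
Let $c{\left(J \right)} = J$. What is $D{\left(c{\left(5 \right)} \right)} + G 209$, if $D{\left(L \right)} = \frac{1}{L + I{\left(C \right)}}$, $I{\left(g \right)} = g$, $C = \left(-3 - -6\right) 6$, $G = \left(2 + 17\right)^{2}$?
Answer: $\frac{1735328}{23} \approx 75449.0$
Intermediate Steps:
$G = 361$ ($G = 19^{2} = 361$)
$C = 18$ ($C = \left(-3 + 6\right) 6 = 3 \cdot 6 = 18$)
$D{\left(L \right)} = \frac{1}{18 + L}$ ($D{\left(L \right)} = \frac{1}{L + 18} = \frac{1}{18 + L}$)
$D{\left(c{\left(5 \right)} \right)} + G 209 = \frac{1}{18 + 5} + 361 \cdot 209 = \frac{1}{23} + 75449 = \frac{1735328}{23}$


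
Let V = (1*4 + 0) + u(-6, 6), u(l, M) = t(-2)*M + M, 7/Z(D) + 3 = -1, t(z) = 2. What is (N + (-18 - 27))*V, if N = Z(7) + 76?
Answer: 1287/2 ≈ 643.50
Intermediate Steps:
Z(D) = -7/4 (Z(D) = 7/(-3 - 1) = 7/(-4) = 7*(-¼) = -7/4)
u(l, M) = 3*M (u(l, M) = 2*M + M = 3*M)
V = 22 (V = (1*4 + 0) + 3*6 = (4 + 0) + 18 = 4 + 18 = 22)
N = 297/4 (N = -7/4 + 76 = 297/4 ≈ 74.250)
(N + (-18 - 27))*V = (297/4 + (-18 - 27))*22 = (297/4 - 45)*22 = (117/4)*22 = 1287/2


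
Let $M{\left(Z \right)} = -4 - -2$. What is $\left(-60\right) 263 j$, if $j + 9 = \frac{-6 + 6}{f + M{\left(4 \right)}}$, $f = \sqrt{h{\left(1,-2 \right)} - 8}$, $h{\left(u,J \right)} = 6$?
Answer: $142020$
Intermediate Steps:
$f = i \sqrt{2}$ ($f = \sqrt{6 - 8} = \sqrt{-2} = i \sqrt{2} \approx 1.4142 i$)
$M{\left(Z \right)} = -2$ ($M{\left(Z \right)} = -4 + 2 = -2$)
$j = -9$ ($j = -9 + \frac{-6 + 6}{i \sqrt{2} - 2} = -9 + \frac{0}{-2 + i \sqrt{2}} = -9 + 0 = -9$)
$\left(-60\right) 263 j = \left(-60\right) 263 \left(-9\right) = \left(-15780\right) \left(-9\right) = 142020$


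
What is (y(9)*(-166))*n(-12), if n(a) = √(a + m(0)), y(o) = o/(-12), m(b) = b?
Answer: 249*I*√3 ≈ 431.28*I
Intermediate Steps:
y(o) = -o/12 (y(o) = o*(-1/12) = -o/12)
n(a) = √a (n(a) = √(a + 0) = √a)
(y(9)*(-166))*n(-12) = (-1/12*9*(-166))*√(-12) = (-¾*(-166))*(2*I*√3) = 249*(2*I*√3)/2 = 249*I*√3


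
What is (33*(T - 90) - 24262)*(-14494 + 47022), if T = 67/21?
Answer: -6176644336/7 ≈ -8.8238e+8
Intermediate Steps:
T = 67/21 (T = 67*(1/21) = 67/21 ≈ 3.1905)
(33*(T - 90) - 24262)*(-14494 + 47022) = (33*(67/21 - 90) - 24262)*(-14494 + 47022) = (33*(-1823/21) - 24262)*32528 = (-20053/7 - 24262)*32528 = -189887/7*32528 = -6176644336/7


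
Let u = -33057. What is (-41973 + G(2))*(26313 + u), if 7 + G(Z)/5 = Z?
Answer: 283234512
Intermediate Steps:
G(Z) = -35 + 5*Z
(-41973 + G(2))*(26313 + u) = (-41973 + (-35 + 5*2))*(26313 - 33057) = (-41973 + (-35 + 10))*(-6744) = (-41973 - 25)*(-6744) = -41998*(-6744) = 283234512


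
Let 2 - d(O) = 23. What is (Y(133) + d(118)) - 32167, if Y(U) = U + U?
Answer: -31922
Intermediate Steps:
Y(U) = 2*U
d(O) = -21 (d(O) = 2 - 1*23 = 2 - 23 = -21)
(Y(133) + d(118)) - 32167 = (2*133 - 21) - 32167 = (266 - 21) - 32167 = 245 - 32167 = -31922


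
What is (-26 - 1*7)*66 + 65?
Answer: -2113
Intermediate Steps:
(-26 - 1*7)*66 + 65 = (-26 - 7)*66 + 65 = -33*66 + 65 = -2178 + 65 = -2113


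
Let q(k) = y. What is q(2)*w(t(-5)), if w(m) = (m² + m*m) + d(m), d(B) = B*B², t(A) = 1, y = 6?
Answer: 18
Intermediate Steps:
d(B) = B³
w(m) = m³ + 2*m² (w(m) = (m² + m*m) + m³ = (m² + m²) + m³ = 2*m² + m³ = m³ + 2*m²)
q(k) = 6
q(2)*w(t(-5)) = 6*(1²*(2 + 1)) = 6*(1*3) = 6*3 = 18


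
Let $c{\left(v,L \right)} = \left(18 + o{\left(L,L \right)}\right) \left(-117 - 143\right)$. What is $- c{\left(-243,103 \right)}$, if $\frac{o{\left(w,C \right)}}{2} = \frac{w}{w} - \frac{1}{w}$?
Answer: $\frac{535080}{103} \approx 5195.0$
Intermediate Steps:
$o{\left(w,C \right)} = 2 - \frac{2}{w}$ ($o{\left(w,C \right)} = 2 \left(\frac{w}{w} - \frac{1}{w}\right) = 2 \left(1 - \frac{1}{w}\right) = 2 - \frac{2}{w}$)
$c{\left(v,L \right)} = -5200 + \frac{520}{L}$ ($c{\left(v,L \right)} = \left(18 + \left(2 - \frac{2}{L}\right)\right) \left(-117 - 143\right) = \left(20 - \frac{2}{L}\right) \left(-260\right) = -5200 + \frac{520}{L}$)
$- c{\left(-243,103 \right)} = - (-5200 + \frac{520}{103}) = \left(-1\right) \left(- \frac{535080}{103}\right) = \frac{535080}{103}$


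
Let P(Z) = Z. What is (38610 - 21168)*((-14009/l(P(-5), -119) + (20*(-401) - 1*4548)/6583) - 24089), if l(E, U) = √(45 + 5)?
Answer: -2766134716110/6583 - 122172489*√2/5 ≈ -4.5475e+8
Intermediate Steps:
l(E, U) = 5*√2 (l(E, U) = √50 = 5*√2)
(38610 - 21168)*((-14009/l(P(-5), -119) + (20*(-401) - 1*4548)/6583) - 24089) = (38610 - 21168)*((-14009*√2/10 + (20*(-401) - 1*4548)/6583) - 24089) = 17442*((-14009*√2/10 + (-8020 - 4548)*(1/6583)) - 24089) = 17442*((-14009*√2/10 - 12568*1/6583) - 24089) = 17442*((-14009*√2/10 - 12568/6583) - 24089) = 17442*((-12568/6583 - 14009*√2/10) - 24089) = 17442*(-158590455/6583 - 14009*√2/10) = -2766134716110/6583 - 122172489*√2/5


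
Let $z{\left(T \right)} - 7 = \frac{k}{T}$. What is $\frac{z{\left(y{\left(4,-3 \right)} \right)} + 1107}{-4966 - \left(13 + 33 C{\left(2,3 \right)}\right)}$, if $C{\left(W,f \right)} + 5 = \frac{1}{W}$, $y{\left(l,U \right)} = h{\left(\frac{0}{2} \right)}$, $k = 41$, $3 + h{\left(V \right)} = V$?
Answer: $- \frac{6602}{28983} \approx -0.22779$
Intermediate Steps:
$h{\left(V \right)} = -3 + V$
$y{\left(l,U \right)} = -3$ ($y{\left(l,U \right)} = -3 + \frac{0}{2} = -3 + 0 \cdot \frac{1}{2} = -3 + 0 = -3$)
$z{\left(T \right)} = 7 + \frac{41}{T}$
$C{\left(W,f \right)} = -5 + \frac{1}{W}$
$\frac{z{\left(y{\left(4,-3 \right)} \right)} + 1107}{-4966 - \left(13 + 33 C{\left(2,3 \right)}\right)} = \frac{\left(7 + \frac{41}{-3}\right) + 1107}{-4966 - \left(13 + 33 \left(-5 + \frac{1}{2}\right)\right)} = \frac{\left(7 + 41 \left(- \frac{1}{3}\right)\right) + 1107}{-4966 - \left(13 + 33 \left(-5 + \frac{1}{2}\right)\right)} = \frac{\left(7 - \frac{41}{3}\right) + 1107}{-4966 - - \frac{271}{2}} = \frac{- \frac{20}{3} + 1107}{-4966 + \left(\frac{297}{2} - 13\right)} = \frac{3301}{3 \left(-4966 + \frac{271}{2}\right)} = \frac{3301}{3 \left(- \frac{9661}{2}\right)} = \frac{3301}{3} \left(- \frac{2}{9661}\right) = - \frac{6602}{28983}$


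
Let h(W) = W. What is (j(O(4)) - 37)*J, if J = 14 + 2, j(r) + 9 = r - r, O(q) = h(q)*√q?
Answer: -736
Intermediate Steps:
O(q) = q^(3/2) (O(q) = q*√q = q^(3/2))
j(r) = -9 (j(r) = -9 + (r - r) = -9 + 0 = -9)
J = 16
(j(O(4)) - 37)*J = (-9 - 37)*16 = -46*16 = -736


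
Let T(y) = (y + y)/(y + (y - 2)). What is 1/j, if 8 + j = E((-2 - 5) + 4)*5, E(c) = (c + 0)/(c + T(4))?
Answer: 1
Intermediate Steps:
T(y) = 2*y/(-2 + 2*y) (T(y) = (2*y)/(y + (-2 + y)) = (2*y)/(-2 + 2*y) = 2*y/(-2 + 2*y))
E(c) = c/(4/3 + c) (E(c) = (c + 0)/(c + 4/(-1 + 4)) = c/(c + 4/3) = c/(4/3 + c))
j = 1 (j = -8 + (3*((-2 - 5) + 4)/(4 + 3*((-2 - 5) + 4)))*5 = -8 + (3*(-7 + 4)/(4 + 3*(-7 + 4)))*5 = -8 + (3*(-3)/(4 + 3*(-3)))*5 = -8 + (3*(-3)/(4 - 9))*5 = -8 + (3*(-3)/(-5))*5 = -8 + (3*(-3)*(-⅕))*5 = -8 + (9/5)*5 = -8 + 9 = 1)
1/j = 1/1 = 1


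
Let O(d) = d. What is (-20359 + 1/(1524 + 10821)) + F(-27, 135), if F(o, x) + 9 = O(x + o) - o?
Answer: -249776384/12345 ≈ -20233.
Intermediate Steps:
F(o, x) = -9 + x (F(o, x) = -9 + ((x + o) - o) = -9 + ((o + x) - o) = -9 + x)
(-20359 + 1/(1524 + 10821)) + F(-27, 135) = (-20359 + 1/(1524 + 10821)) + (-9 + 135) = (-20359 + 1/12345) + 126 = -251331854/12345 + 126 = -249776384/12345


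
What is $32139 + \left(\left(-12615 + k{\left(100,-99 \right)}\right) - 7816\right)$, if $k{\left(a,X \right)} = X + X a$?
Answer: $1709$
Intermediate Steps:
$32139 + \left(\left(-12615 + k{\left(100,-99 \right)}\right) - 7816\right) = 32139 - \left(20431 + 99 \left(1 + 100\right)\right) = 32139 - 30430 = 1709$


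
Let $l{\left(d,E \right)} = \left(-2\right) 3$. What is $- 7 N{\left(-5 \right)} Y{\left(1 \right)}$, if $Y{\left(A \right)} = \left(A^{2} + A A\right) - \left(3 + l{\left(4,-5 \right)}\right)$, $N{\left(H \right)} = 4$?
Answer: $-140$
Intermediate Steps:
$l{\left(d,E \right)} = -6$
$Y{\left(A \right)} = 3 + 2 A^{2}$ ($Y{\left(A \right)} = \left(A^{2} + A A\right) - -3 = \left(A^{2} + A^{2}\right) + \left(-3 + 6\right) = 2 A^{2} + 3 = 3 + 2 A^{2}$)
$- 7 N{\left(-5 \right)} Y{\left(1 \right)} = \left(-7\right) 4 \left(3 + 2 \cdot 1^{2}\right) = - 28 \left(3 + 2 \cdot 1\right) = - 28 \left(3 + 2\right) = \left(-28\right) 5 = -140$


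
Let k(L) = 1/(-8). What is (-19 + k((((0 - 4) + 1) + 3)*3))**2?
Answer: 23409/64 ≈ 365.77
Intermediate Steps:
k(L) = -1/8
(-19 + k((((0 - 4) + 1) + 3)*3))**2 = (-19 - 1/8)**2 = (-153/8)**2 = 23409/64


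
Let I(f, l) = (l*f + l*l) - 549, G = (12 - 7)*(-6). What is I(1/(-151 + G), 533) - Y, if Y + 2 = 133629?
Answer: 27133720/181 ≈ 1.4991e+5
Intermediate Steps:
Y = 133627 (Y = -2 + 133629 = 133627)
G = -30 (G = 5*(-6) = -30)
I(f, l) = -549 + l² + f*l (I(f, l) = (f*l + l²) - 549 = (l² + f*l) - 549 = -549 + l² + f*l)
I(1/(-151 + G), 533) - Y = (-549 + 533² + 533/(-151 - 30)) - 1*133627 = (-549 + 284089 + 533/(-181)) - 133627 = (-549 + 284089 - 1/181*533) - 133627 = (-549 + 284089 - 533/181) - 133627 = 51320207/181 - 133627 = 27133720/181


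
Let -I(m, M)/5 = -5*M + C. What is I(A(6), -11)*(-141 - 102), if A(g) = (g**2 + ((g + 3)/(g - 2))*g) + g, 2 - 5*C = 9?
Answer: 65124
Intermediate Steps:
C = -7/5 (C = 2/5 - 1/5*9 = 2/5 - 9/5 = -7/5 ≈ -1.4000)
A(g) = g + g**2 + g*(3 + g)/(-2 + g) (A(g) = (g**2 + ((3 + g)/(-2 + g))*g) + g = (g**2 + g*(3 + g)/(-2 + g)) + g = g + g**2 + g*(3 + g)/(-2 + g))
I(m, M) = 7 + 25*M (I(m, M) = -5*(-5*M - 7/5) = -5*(-7/5 - 5*M) = 7 + 25*M)
I(A(6), -11)*(-141 - 102) = (7 + 25*(-11))*(-141 - 102) = (7 - 275)*(-243) = -268*(-243) = 65124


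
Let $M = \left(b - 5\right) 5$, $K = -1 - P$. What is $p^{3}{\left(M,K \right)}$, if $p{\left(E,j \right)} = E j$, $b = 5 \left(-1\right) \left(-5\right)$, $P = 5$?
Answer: $-216000000$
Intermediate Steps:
$b = 25$ ($b = \left(-5\right) \left(-5\right) = 25$)
$K = -6$ ($K = -1 - 5 = -6$)
$M = 100$ ($M = \left(25 - 5\right) 5 = 20 \cdot 5 = 100$)
$p^{3}{\left(M,K \right)} = \left(100 \left(-6\right)\right)^{3} = \left(-600\right)^{3} = -216000000$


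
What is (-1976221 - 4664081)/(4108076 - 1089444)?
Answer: -3320151/1509316 ≈ -2.1998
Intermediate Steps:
(-1976221 - 4664081)/(4108076 - 1089444) = -6640302/3018632 = -6640302*1/3018632 = -3320151/1509316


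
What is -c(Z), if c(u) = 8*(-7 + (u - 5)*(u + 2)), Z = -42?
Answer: -14984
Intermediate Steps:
c(u) = -56 + 8*(-5 + u)*(2 + u) (c(u) = 8*(-7 + (-5 + u)*(2 + u)) = -56 + 8*(-5 + u)*(2 + u))
-c(Z) = -(-136 - 24*(-42) + 8*(-42)**2) = -(-136 + 1008 + 8*1764) = -(-136 + 1008 + 14112) = -1*14984 = -14984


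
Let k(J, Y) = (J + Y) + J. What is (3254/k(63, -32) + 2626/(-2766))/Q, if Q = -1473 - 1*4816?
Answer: -2188430/408791289 ≈ -0.0053534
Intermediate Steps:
k(J, Y) = Y + 2*J
Q = -6289 (Q = -1473 - 4816 = -6289)
(3254/k(63, -32) + 2626/(-2766))/Q = (3254/(-32 + 2*63) + 2626/(-2766))/(-6289) = (3254/(-32 + 126) + 2626*(-1/2766))*(-1/6289) = (3254/94 - 1313/1383)*(-1/6289) = (3254*(1/94) - 1313/1383)*(-1/6289) = (1627/47 - 1313/1383)*(-1/6289) = (2188430/65001)*(-1/6289) = -2188430/408791289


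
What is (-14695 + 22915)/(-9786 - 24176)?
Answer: -4110/16981 ≈ -0.24204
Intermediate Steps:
(-14695 + 22915)/(-9786 - 24176) = 8220/(-33962) = 8220*(-1/33962) = -4110/16981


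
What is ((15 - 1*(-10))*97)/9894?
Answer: 25/102 ≈ 0.24510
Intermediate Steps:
((15 - 1*(-10))*97)/9894 = ((15 + 10)*97)*(1/9894) = (25*97)*(1/9894) = 2425*(1/9894) = 25/102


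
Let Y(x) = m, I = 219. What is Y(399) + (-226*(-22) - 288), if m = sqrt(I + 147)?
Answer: 4684 + sqrt(366) ≈ 4703.1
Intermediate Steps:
m = sqrt(366) (m = sqrt(219 + 147) = sqrt(366) ≈ 19.131)
Y(x) = sqrt(366)
Y(399) + (-226*(-22) - 288) = sqrt(366) + (-226*(-22) - 288) = sqrt(366) + (4972 - 288) = sqrt(366) + 4684 = 4684 + sqrt(366)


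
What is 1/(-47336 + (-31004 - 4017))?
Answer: -1/82357 ≈ -1.2142e-5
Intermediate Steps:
1/(-47336 + (-31004 - 4017)) = 1/(-47336 - 35021) = 1/(-82357) = -1/82357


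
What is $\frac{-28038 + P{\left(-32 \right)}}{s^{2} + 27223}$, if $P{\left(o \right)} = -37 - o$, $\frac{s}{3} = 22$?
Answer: $- \frac{28043}{31579} \approx -0.88803$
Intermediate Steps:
$s = 66$ ($s = 3 \cdot 22 = 66$)
$\frac{-28038 + P{\left(-32 \right)}}{s^{2} + 27223} = \frac{-28038 - 5}{66^{2} + 27223} = \frac{-28038 + \left(-37 + 32\right)}{4356 + 27223} = \frac{-28038 - 5}{31579} = \left(-28043\right) \frac{1}{31579} = - \frac{28043}{31579}$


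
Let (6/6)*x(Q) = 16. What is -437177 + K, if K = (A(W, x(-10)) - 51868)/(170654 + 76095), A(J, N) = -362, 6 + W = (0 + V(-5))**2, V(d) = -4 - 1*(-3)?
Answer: -107873039803/246749 ≈ -4.3718e+5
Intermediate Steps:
V(d) = -1 (V(d) = -4 + 3 = -1)
x(Q) = 16
W = -5 (W = -6 + (0 - 1)**2 = -6 + (-1)**2 = -6 + 1 = -5)
K = -52230/246749 (K = (-362 - 51868)/(170654 + 76095) = -52230/246749 ≈ -0.21167)
-437177 + K = -437177 - 52230/246749 = -107873039803/246749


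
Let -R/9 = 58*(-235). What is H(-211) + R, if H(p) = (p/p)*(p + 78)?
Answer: 122537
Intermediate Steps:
R = 122670 (R = -522*(-235) = -9*(-13630) = 122670)
H(p) = 78 + p (H(p) = 1*(78 + p) = 78 + p)
H(-211) + R = (78 - 211) + 122670 = -133 + 122670 = 122537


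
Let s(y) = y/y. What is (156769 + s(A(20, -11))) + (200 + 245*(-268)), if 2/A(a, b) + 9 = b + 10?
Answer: 91310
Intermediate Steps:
A(a, b) = 2/(1 + b) (A(a, b) = 2/(-9 + (b + 10)) = 2/(-9 + (10 + b)) = 2/(1 + b))
s(y) = 1
(156769 + s(A(20, -11))) + (200 + 245*(-268)) = (156769 + 1) + (200 + 245*(-268)) = 156770 + (200 - 65660) = 156770 - 65460 = 91310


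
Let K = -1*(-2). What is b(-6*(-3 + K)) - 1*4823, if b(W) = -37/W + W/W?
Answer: -28969/6 ≈ -4828.2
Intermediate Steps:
K = 2
b(W) = 1 - 37/W (b(W) = -37/W + 1 = 1 - 37/W)
b(-6*(-3 + K)) - 1*4823 = (-37 - 6*(-3 + 2))/((-6*(-3 + 2))) - 1*4823 = (-37 - 6*(-1))/((-6*(-1))) - 4823 = (-37 + 6)/6 - 4823 = (⅙)*(-31) - 4823 = -31/6 - 4823 = -28969/6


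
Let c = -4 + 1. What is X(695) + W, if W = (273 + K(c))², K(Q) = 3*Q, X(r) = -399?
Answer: 69297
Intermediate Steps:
c = -3
W = 69696 (W = (273 + 3*(-3))² = (273 - 9)² = 264² = 69696)
X(695) + W = -399 + 69696 = 69297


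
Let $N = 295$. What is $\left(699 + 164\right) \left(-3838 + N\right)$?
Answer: $-3057609$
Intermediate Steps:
$\left(699 + 164\right) \left(-3838 + N\right) = \left(699 + 164\right) \left(-3838 + 295\right) = 863 \left(-3543\right) = -3057609$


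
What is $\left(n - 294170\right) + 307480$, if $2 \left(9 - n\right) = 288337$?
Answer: $- \frac{261699}{2} \approx -1.3085 \cdot 10^{5}$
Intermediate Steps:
$n = - \frac{288319}{2}$ ($n = 9 - \frac{288337}{2} = - \frac{288319}{2} \approx -1.4416 \cdot 10^{5}$)
$\left(n - 294170\right) + 307480 = \left(- \frac{288319}{2} - 294170\right) + 307480 = - \frac{876659}{2} + 307480 = - \frac{261699}{2}$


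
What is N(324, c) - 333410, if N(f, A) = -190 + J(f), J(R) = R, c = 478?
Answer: -333276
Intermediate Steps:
N(f, A) = -190 + f
N(324, c) - 333410 = (-190 + 324) - 333410 = 134 - 333410 = -333276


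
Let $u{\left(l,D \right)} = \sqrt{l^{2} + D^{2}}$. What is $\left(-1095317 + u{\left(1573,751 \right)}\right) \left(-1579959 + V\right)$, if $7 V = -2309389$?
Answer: $\frac{14643404695334}{7} - \frac{13369102 \sqrt{3038330}}{7} \approx 2.0886 \cdot 10^{12}$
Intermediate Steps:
$u{\left(l,D \right)} = \sqrt{D^{2} + l^{2}}$
$V = - \frac{2309389}{7}$ ($V = \frac{1}{7} \left(-2309389\right) = - \frac{2309389}{7} \approx -3.2991 \cdot 10^{5}$)
$\left(-1095317 + u{\left(1573,751 \right)}\right) \left(-1579959 + V\right) = \left(-1095317 + \sqrt{751^{2} + 1573^{2}}\right) \left(-1579959 - \frac{2309389}{7}\right) = \left(-1095317 + \sqrt{564001 + 2474329}\right) \left(- \frac{13369102}{7}\right) = \left(-1095317 + \sqrt{3038330}\right) \left(- \frac{13369102}{7}\right) = \frac{14643404695334}{7} - \frac{13369102 \sqrt{3038330}}{7}$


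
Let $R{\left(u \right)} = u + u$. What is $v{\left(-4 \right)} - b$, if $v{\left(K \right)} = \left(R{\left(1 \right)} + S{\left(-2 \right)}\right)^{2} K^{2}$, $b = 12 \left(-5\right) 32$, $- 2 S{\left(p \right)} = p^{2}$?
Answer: $1920$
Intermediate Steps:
$R{\left(u \right)} = 2 u$
$S{\left(p \right)} = - \frac{p^{2}}{2}$
$b = -1920$ ($b = \left(-60\right) 32 = -1920$)
$v{\left(K \right)} = 0$ ($v{\left(K \right)} = \left(2 \cdot 1 - \frac{\left(-2\right)^{2}}{2}\right)^{2} K^{2} = \left(2 - 2\right)^{2} K^{2} = 0^{2} K^{2} = 0 K^{2} = 0$)
$v{\left(-4 \right)} - b = 0 - -1920 = 0 + 1920 = 1920$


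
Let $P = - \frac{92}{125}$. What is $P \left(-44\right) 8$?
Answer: $\frac{32384}{125} \approx 259.07$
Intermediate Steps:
$P = - \frac{92}{125}$ ($P = \left(-92\right) \frac{1}{125} = - \frac{92}{125} \approx -0.736$)
$P \left(-44\right) 8 = \left(- \frac{92}{125}\right) \left(-44\right) 8 = \frac{4048}{125} \cdot 8 = \frac{32384}{125}$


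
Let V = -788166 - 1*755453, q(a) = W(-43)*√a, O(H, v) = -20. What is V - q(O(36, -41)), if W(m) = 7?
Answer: -1543619 - 14*I*√5 ≈ -1.5436e+6 - 31.305*I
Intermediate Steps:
q(a) = 7*√a
V = -1543619 (V = -788166 - 755453 = -1543619)
V - q(O(36, -41)) = -1543619 - 7*√(-20) = -1543619 - 7*2*I*√5 = -1543619 - 14*I*√5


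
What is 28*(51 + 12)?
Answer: 1764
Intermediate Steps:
28*(51 + 12) = 28*63 = 1764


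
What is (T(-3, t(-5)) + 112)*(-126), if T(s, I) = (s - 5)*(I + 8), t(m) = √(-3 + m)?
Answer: -6048 + 2016*I*√2 ≈ -6048.0 + 2851.1*I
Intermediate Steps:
T(s, I) = (-5 + s)*(8 + I)
(T(-3, t(-5)) + 112)*(-126) = ((-40 - 5*√(-3 - 5) + 8*(-3) + √(-3 - 5)*(-3)) + 112)*(-126) = ((-40 - 10*I*√2 - 24 + √(-8)*(-3)) + 112)*(-126) = ((-40 - 10*I*√2 - 24 + (2*I*√2)*(-3)) + 112)*(-126) = ((-40 - 10*I*√2 - 24 - 6*I*√2) + 112)*(-126) = ((-64 - 16*I*√2) + 112)*(-126) = (48 - 16*I*√2)*(-126) = -6048 + 2016*I*√2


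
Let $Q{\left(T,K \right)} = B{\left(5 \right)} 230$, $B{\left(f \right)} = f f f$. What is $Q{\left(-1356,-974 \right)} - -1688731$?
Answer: $1717481$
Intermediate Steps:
$B{\left(f \right)} = f^{3}$ ($B{\left(f \right)} = f^{2} f = f^{3}$)
$Q{\left(T,K \right)} = 28750$ ($Q{\left(T,K \right)} = 5^{3} \cdot 230 = 125 \cdot 230 = 28750$)
$Q{\left(-1356,-974 \right)} - -1688731 = 28750 - -1688731 = 28750 + 1688731 = 1717481$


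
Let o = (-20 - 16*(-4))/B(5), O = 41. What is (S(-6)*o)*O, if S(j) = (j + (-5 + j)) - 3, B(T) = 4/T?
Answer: -45100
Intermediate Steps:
o = 55 (o = (-20 - 16*(-4))/((4/5)) = (-20 - 1*(-64))/((4*(1/5))) = (-20 + 64)/(4/5) = 44*(5/4) = 55)
S(j) = -8 + 2*j (S(j) = (-5 + 2*j) - 3 = -8 + 2*j)
(S(-6)*o)*O = ((-8 + 2*(-6))*55)*41 = ((-8 - 12)*55)*41 = -20*55*41 = -1100*41 = -45100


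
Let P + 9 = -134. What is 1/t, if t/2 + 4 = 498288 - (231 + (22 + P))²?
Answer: 1/972368 ≈ 1.0284e-6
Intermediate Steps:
P = -143 (P = -9 - 134 = -143)
t = 972368 (t = -8 + 2*(498288 - (231 + (22 - 143))²) = -8 + 2*(498288 - (231 - 121)²) = -8 + 2*(498288 - 1*110²) = -8 + 2*(498288 - 1*12100) = -8 + 2*(498288 - 12100) = -8 + 2*486188 = -8 + 972376 = 972368)
1/t = 1/972368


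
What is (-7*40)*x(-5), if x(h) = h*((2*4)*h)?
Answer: -56000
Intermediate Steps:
x(h) = 8*h² (x(h) = h*(8*h) = 8*h²)
(-7*40)*x(-5) = (-7*40)*(8*(-5)²) = -2240*25 = -280*200 = -56000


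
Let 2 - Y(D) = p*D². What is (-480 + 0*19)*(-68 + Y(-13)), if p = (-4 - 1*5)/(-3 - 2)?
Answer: 177696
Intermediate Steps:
p = 9/5 (p = (-4 - 5)/(-5) = -9*(-⅕) = 9/5 ≈ 1.8000)
Y(D) = 2 - 9*D²/5
(-480 + 0*19)*(-68 + Y(-13)) = (-480 + 0*19)*(-68 + (2 - 9/5*(-13)²)) = (-480 + 0)*(-68 + (2 - 9/5*169)) = -480*(-68 + (2 - 1521/5)) = -480*(-68 - 1511/5) = -480*(-1851/5) = 177696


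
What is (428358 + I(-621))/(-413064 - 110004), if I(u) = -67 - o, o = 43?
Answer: -107062/130767 ≈ -0.81872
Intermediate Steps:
I(u) = -110 (I(u) = -67 - 1*43 = -67 - 43 = -110)
(428358 + I(-621))/(-413064 - 110004) = (428358 - 110)/(-413064 - 110004) = 428248/(-523068) = 428248*(-1/523068) = -107062/130767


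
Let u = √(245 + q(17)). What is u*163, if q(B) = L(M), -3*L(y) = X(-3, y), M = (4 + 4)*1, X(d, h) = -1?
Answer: 652*√138/3 ≈ 2553.1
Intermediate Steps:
M = 8 (M = 8*1 = 8)
L(y) = ⅓ (L(y) = -⅓*(-1) = ⅓)
q(B) = ⅓
u = 4*√138/3 (u = √(245 + ⅓) = √(736/3) = 4*√138/3 ≈ 15.663)
u*163 = (4*√138/3)*163 = 652*√138/3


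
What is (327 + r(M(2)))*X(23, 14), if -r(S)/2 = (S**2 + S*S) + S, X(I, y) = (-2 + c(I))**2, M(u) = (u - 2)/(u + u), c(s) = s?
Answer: 144207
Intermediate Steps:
M(u) = (-2 + u)/(2*u) (M(u) = (-2 + u)/((2*u)) = (-2 + u)*(1/(2*u)) = (-2 + u)/(2*u))
X(I, y) = (-2 + I)**2
r(S) = -4*S**2 - 2*S (r(S) = -2*((S**2 + S*S) + S) = -2*((S**2 + S**2) + S) = -2*(2*S**2 + S) = -2*(S + 2*S**2) = -4*S**2 - 2*S)
(327 + r(M(2)))*X(23, 14) = (327 - 2*(1/2)*(-2 + 2)/2*(1 + 2*((1/2)*(-2 + 2)/2)))*(-2 + 23)**2 = (327 - 2*(1/2)*(1/2)*0*(1 + 2*((1/2)*(1/2)*0)))*21**2 = (327 - 2*0*(1 + 2*0))*441 = (327 - 2*0*(1 + 0))*441 = (327 - 2*0*1)*441 = (327 + 0)*441 = 327*441 = 144207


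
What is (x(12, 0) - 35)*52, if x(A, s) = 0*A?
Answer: -1820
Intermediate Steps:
x(A, s) = 0
(x(12, 0) - 35)*52 = (0 - 35)*52 = -35*52 = -1820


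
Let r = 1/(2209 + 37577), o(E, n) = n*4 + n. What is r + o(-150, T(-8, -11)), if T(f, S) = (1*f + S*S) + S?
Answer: 20290861/39786 ≈ 510.00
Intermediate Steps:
T(f, S) = S + f + S**2 (T(f, S) = (f + S**2) + S = S + f + S**2)
o(E, n) = 5*n (o(E, n) = 4*n + n = 5*n)
r = 1/39786 ≈ 2.5134e-5
r + o(-150, T(-8, -11)) = 1/39786 + 5*(-11 - 8 + (-11)**2) = 1/39786 + 5*(-11 - 8 + 121) = 1/39786 + 5*102 = 1/39786 + 510 = 20290861/39786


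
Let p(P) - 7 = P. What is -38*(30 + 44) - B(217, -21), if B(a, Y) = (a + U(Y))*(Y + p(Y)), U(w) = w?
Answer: 4048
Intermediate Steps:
p(P) = 7 + P
B(a, Y) = (7 + 2*Y)*(Y + a) (B(a, Y) = (a + Y)*(Y + (7 + Y)) = (Y + a)*(7 + 2*Y) = (7 + 2*Y)*(Y + a))
-38*(30 + 44) - B(217, -21) = -38*(30 + 44) - ((-21)**2 - 21*217 - 21*(7 - 21) + 217*(7 - 21)) = -38*74 - (441 - 4557 - 21*(-14) + 217*(-14)) = -2812 - (441 - 4557 + 294 - 3038) = -2812 - 1*(-6860) = -2812 + 6860 = 4048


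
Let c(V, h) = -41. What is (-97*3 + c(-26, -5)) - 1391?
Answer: -1723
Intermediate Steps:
(-97*3 + c(-26, -5)) - 1391 = (-97*3 - 41) - 1391 = (-291 - 41) - 1391 = -332 - 1391 = -1723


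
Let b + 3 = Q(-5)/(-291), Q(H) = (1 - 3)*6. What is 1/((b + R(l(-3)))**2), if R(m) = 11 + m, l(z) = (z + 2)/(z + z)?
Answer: 338724/22819729 ≈ 0.014843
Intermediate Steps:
l(z) = (2 + z)/(2*z) (l(z) = (2 + z)/((2*z)) = (2 + z)*(1/(2*z)) = (2 + z)/(2*z))
Q(H) = -12 (Q(H) = -2*6 = -12)
b = -287/97 (b = -3 - 12/(-291) = -3 - 12*(-1/291) = -3 + 4/97 = -287/97 ≈ -2.9588)
1/((b + R(l(-3)))**2) = 1/((-287/97 + (11 + (1/2)*(2 - 3)/(-3)))**2) = 1/((-287/97 + (11 + (1/2)*(-1/3)*(-1)))**2) = 1/((-287/97 + (11 + 1/6))**2) = 1/((-287/97 + 67/6)**2) = 1/((4777/582)**2) = 1/(22819729/338724) = 338724/22819729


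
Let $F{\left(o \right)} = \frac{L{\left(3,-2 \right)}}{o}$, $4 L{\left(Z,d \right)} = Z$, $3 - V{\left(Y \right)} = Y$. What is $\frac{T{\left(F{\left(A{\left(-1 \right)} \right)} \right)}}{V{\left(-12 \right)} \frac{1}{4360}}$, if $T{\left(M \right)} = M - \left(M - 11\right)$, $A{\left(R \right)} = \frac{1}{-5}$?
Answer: $\frac{9592}{3} \approx 3197.3$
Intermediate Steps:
$V{\left(Y \right)} = 3 - Y$
$L{\left(Z,d \right)} = \frac{Z}{4}$
$A{\left(R \right)} = - \frac{1}{5}$
$F{\left(o \right)} = \frac{3}{4 o}$ ($F{\left(o \right)} = \frac{\frac{1}{4} \cdot 3}{o} = \frac{3}{4 o}$)
$T{\left(M \right)} = 11$ ($T{\left(M \right)} = M - \left(M - 11\right) = M - \left(-11 + M\right) = 11$)
$\frac{T{\left(F{\left(A{\left(-1 \right)} \right)} \right)}}{V{\left(-12 \right)} \frac{1}{4360}} = \frac{11}{\left(3 - -12\right) \frac{1}{4360}} = \frac{11}{\left(3 + 12\right) \frac{1}{4360}} = \frac{11}{15 \cdot \frac{1}{4360}} = \frac{11}{\frac{3}{872}} = 11 \cdot \frac{872}{3} = \frac{9592}{3}$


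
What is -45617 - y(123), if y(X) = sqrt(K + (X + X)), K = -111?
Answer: -45617 - 3*sqrt(15) ≈ -45629.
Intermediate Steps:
y(X) = sqrt(-111 + 2*X) (y(X) = sqrt(-111 + (X + X)) = sqrt(-111 + 2*X))
-45617 - y(123) = -45617 - sqrt(-111 + 2*123) = -45617 - sqrt(-111 + 246) = -45617 - sqrt(135) = -45617 - 3*sqrt(15)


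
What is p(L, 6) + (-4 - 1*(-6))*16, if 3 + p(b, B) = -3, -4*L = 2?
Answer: 26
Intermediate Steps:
L = -1/2 (L = -1/4*2 = -1/2 ≈ -0.50000)
p(b, B) = -6 (p(b, B) = -3 - 3 = -6)
p(L, 6) + (-4 - 1*(-6))*16 = -6 + (-4 - 1*(-6))*16 = -6 + (-4 + 6)*16 = -6 + 2*16 = -6 + 32 = 26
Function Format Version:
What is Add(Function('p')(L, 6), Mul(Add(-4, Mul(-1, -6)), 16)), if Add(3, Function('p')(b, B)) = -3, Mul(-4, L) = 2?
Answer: 26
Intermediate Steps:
L = Rational(-1, 2) (L = Mul(Rational(-1, 4), 2) = Rational(-1, 2) ≈ -0.50000)
Function('p')(b, B) = -6 (Function('p')(b, B) = Add(-3, -3) = -6)
Add(Function('p')(L, 6), Mul(Add(-4, Mul(-1, -6)), 16)) = Add(-6, Mul(Add(-4, Mul(-1, -6)), 16)) = Add(-6, Mul(Add(-4, 6), 16)) = Add(-6, Mul(2, 16)) = Add(-6, 32) = 26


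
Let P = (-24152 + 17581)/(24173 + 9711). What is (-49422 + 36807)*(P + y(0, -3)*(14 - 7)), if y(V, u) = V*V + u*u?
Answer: -26846246415/33884 ≈ -7.9230e+5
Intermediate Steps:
y(V, u) = V**2 + u**2
P = -6571/33884 ≈ -0.19393
(-49422 + 36807)*(P + y(0, -3)*(14 - 7)) = (-49422 + 36807)*(-6571/33884 + (0**2 + (-3)**2)*(14 - 7)) = -12615*(-6571/33884 + (0 + 9)*7) = -12615*(-6571/33884 + 9*7) = -12615*(-6571/33884 + 63) = -12615*2128121/33884 = -26846246415/33884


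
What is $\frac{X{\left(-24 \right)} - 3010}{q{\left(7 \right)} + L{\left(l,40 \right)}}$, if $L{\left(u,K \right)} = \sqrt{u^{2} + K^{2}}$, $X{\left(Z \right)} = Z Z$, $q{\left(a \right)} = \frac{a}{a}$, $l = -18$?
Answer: $\frac{2434}{1923} - \frac{4868 \sqrt{481}}{1923} \approx -54.254$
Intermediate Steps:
$q{\left(a \right)} = 1$
$X{\left(Z \right)} = Z^{2}$
$L{\left(u,K \right)} = \sqrt{K^{2} + u^{2}}$
$\frac{X{\left(-24 \right)} - 3010}{q{\left(7 \right)} + L{\left(l,40 \right)}} = \frac{\left(-24\right)^{2} - 3010}{1 + \sqrt{40^{2} + \left(-18\right)^{2}}} = \frac{576 - 3010}{1 + \sqrt{1600 + 324}} = - \frac{2434}{1 + \sqrt{1924}} = - \frac{2434}{1 + 2 \sqrt{481}}$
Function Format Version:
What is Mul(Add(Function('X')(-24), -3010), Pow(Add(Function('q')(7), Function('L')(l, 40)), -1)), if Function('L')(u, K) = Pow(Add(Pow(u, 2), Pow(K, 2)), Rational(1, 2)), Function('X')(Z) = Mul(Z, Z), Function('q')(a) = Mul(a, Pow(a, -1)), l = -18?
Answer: Add(Rational(2434, 1923), Mul(Rational(-4868, 1923), Pow(481, Rational(1, 2)))) ≈ -54.254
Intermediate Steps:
Function('q')(a) = 1
Function('X')(Z) = Pow(Z, 2)
Function('L')(u, K) = Pow(Add(Pow(K, 2), Pow(u, 2)), Rational(1, 2))
Mul(Add(Function('X')(-24), -3010), Pow(Add(Function('q')(7), Function('L')(l, 40)), -1)) = Mul(Add(Pow(-24, 2), -3010), Pow(Add(1, Pow(Add(Pow(40, 2), Pow(-18, 2)), Rational(1, 2))), -1)) = Mul(Add(576, -3010), Pow(Add(1, Pow(Add(1600, 324), Rational(1, 2))), -1)) = Mul(-2434, Pow(Add(1, Pow(1924, Rational(1, 2))), -1)) = Mul(-2434, Pow(Add(1, Mul(2, Pow(481, Rational(1, 2)))), -1))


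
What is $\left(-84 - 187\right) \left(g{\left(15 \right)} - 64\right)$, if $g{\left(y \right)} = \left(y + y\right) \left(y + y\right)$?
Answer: $-226556$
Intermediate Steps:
$g{\left(y \right)} = 4 y^{2}$ ($g{\left(y \right)} = 2 y 2 y = 4 y^{2}$)
$\left(-84 - 187\right) \left(g{\left(15 \right)} - 64\right) = \left(-84 - 187\right) \left(4 \cdot 15^{2} - 64\right) = - 271 \left(4 \cdot 225 - 64\right) = - 271 \left(900 - 64\right) = \left(-271\right) 836 = -226556$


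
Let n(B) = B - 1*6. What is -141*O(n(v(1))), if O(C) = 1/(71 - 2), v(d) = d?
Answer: -47/23 ≈ -2.0435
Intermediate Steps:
n(B) = -6 + B (n(B) = B - 6 = -6 + B)
O(C) = 1/69
-141*O(n(v(1))) = -141*1/69 = -47/23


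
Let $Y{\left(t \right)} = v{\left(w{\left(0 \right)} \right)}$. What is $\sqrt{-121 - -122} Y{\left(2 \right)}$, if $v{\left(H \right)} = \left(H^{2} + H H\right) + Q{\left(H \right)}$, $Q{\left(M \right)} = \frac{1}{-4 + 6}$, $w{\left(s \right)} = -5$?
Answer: $\frac{101}{2} \approx 50.5$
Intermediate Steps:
$Q{\left(M \right)} = \frac{1}{2}$
$v{\left(H \right)} = \frac{1}{2} + 2 H^{2}$ ($v{\left(H \right)} = \left(H^{2} + H H\right) + \frac{1}{2} = \left(H^{2} + H^{2}\right) + \frac{1}{2} = 2 H^{2} + \frac{1}{2} = \frac{1}{2} + 2 H^{2}$)
$Y{\left(t \right)} = \frac{101}{2}$ ($Y{\left(t \right)} = \frac{1}{2} + 2 \left(-5\right)^{2} = \frac{1}{2} + 2 \cdot 25 = \frac{1}{2} + 50 = \frac{101}{2}$)
$\sqrt{-121 - -122} Y{\left(2 \right)} = \sqrt{-121 - -122} \cdot \frac{101}{2} = \sqrt{-121 + 122} \cdot \frac{101}{2} = \sqrt{1} \cdot \frac{101}{2} = 1 \cdot \frac{101}{2} = \frac{101}{2}$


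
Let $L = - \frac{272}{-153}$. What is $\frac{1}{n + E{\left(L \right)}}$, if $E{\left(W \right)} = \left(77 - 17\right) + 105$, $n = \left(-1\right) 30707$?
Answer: $- \frac{1}{30542} \approx -3.2742 \cdot 10^{-5}$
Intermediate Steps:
$L = \frac{16}{9}$ ($L = \left(-272\right) \left(- \frac{1}{153}\right) = \frac{16}{9} \approx 1.7778$)
$n = -30707$
$E{\left(W \right)} = 165$ ($E{\left(W \right)} = 60 + 105 = 165$)
$\frac{1}{n + E{\left(L \right)}} = \frac{1}{-30707 + 165} = \frac{1}{-30542} = - \frac{1}{30542}$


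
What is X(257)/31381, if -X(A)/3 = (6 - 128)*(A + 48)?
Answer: 111630/31381 ≈ 3.5572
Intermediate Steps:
X(A) = 17568 + 366*A (X(A) = -3*(6 - 128)*(A + 48) = -(-366)*(48 + A) = -3*(-5856 - 122*A) = 17568 + 366*A)
X(257)/31381 = (17568 + 366*257)/31381 = (17568 + 94062)*(1/31381) = 111630*(1/31381) = 111630/31381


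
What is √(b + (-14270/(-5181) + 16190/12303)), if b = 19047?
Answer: √955616394357589063/7082427 ≈ 138.03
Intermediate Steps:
√(b + (-14270/(-5181) + 16190/12303)) = √(19047 + (-14270/(-5181) + 16190/12303)) = √(19047 + (-14270*(-1/5181) + 16190*(1/12303))) = √(19047 + (14270/5181 + 16190/12303)) = √(19047 + 86481400/21247281) = √(404783442607/21247281) = √955616394357589063/7082427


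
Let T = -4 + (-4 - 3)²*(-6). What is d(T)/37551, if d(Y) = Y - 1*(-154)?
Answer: -48/12517 ≈ -0.0038348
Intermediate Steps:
T = -298 (T = -4 + (-7)²*(-6) = -4 + 49*(-6) = -4 - 294 = -298)
d(Y) = 154 + Y (d(Y) = Y + 154 = 154 + Y)
d(T)/37551 = (154 - 298)/37551 = -144*1/37551 = -48/12517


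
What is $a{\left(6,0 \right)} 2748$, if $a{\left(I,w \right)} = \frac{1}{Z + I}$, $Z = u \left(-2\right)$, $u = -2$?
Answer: $\frac{1374}{5} \approx 274.8$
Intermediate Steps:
$Z = 4$ ($Z = \left(-2\right) \left(-2\right) = 4$)
$a{\left(I,w \right)} = \frac{1}{4 + I}$
$a{\left(6,0 \right)} 2748 = \frac{1}{4 + 6} \cdot 2748 = \frac{1}{10} \cdot 2748 = \frac{1374}{5}$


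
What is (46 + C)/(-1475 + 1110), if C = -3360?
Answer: 3314/365 ≈ 9.0795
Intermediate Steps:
(46 + C)/(-1475 + 1110) = (46 - 3360)/(-1475 + 1110) = -3314/(-365) = -3314*(-1/365) = 3314/365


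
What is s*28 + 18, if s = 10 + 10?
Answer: 578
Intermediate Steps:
s = 20
s*28 + 18 = 20*28 + 18 = 560 + 18 = 578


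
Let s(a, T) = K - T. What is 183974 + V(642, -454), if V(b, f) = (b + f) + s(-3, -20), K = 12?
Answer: 184194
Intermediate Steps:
s(a, T) = 12 - T
V(b, f) = 32 + b + f (V(b, f) = (b + f) + (12 - 1*(-20)) = (b + f) + (12 + 20) = (b + f) + 32 = 32 + b + f)
183974 + V(642, -454) = 183974 + (32 + 642 - 454) = 183974 + 220 = 184194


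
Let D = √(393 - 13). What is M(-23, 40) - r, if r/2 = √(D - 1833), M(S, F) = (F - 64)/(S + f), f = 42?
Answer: -24/19 - 2*I*√(1833 - 2*√95) ≈ -1.2632 - 85.171*I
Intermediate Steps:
D = 2*√95 (D = √380 = 2*√95 ≈ 19.494)
M(S, F) = (-64 + F)/(42 + S) (M(S, F) = (F - 64)/(S + 42) = (-64 + F)/(42 + S))
r = 2*√(-1833 + 2*√95) (r = 2*√(2*√95 - 1833) = 2*√(-1833 + 2*√95) ≈ 85.171*I)
M(-23, 40) - r = (-64 + 40)/(42 - 23) - 2*√(-1833 + 2*√95) = -24/19 - 2*√(-1833 + 2*√95)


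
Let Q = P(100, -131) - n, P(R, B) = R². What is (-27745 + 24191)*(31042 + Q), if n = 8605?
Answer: -115281098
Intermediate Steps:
Q = 1395 (Q = 100² - 1*8605 = 10000 - 8605 = 1395)
(-27745 + 24191)*(31042 + Q) = (-27745 + 24191)*(31042 + 1395) = -3554*32437 = -115281098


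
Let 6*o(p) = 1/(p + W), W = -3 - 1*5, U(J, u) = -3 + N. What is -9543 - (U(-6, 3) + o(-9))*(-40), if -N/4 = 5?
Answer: -533633/51 ≈ -10463.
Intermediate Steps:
N = -20 (N = -4*5 = -20)
U(J, u) = -23 (U(J, u) = -3 - 20 = -23)
W = -8 (W = -3 - 5 = -8)
o(p) = 1/(6*(-8 + p)) (o(p) = 1/(6*(p - 8)) = 1/(6*(-8 + p)))
-9543 - (U(-6, 3) + o(-9))*(-40) = -9543 - (-23 + 1/(6*(-8 - 9)))*(-40) = -9543 - (-23 + (1/6)/(-17))*(-40) = -9543 - (-23 + (1/6)*(-1/17))*(-40) = -9543 - (-23 - 1/102)*(-40) = -9543 - (-2347)*(-40)/102 = -9543 - 1*46940/51 = -9543 - 46940/51 = -533633/51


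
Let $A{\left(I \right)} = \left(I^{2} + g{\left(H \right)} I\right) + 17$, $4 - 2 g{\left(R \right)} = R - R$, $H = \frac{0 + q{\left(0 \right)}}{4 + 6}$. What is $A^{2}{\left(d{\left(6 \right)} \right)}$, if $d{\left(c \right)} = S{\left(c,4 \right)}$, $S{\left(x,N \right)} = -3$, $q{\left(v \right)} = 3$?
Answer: $400$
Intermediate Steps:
$H = \frac{3}{10}$ ($H = \frac{0 + 3}{4 + 6} = \frac{3}{10} \approx 0.3$)
$g{\left(R \right)} = 2$ ($g{\left(R \right)} = 2 - \frac{R - R}{2} = 2 - 0 = 2 + 0 = 2$)
$d{\left(c \right)} = -3$
$A{\left(I \right)} = 17 + I^{2} + 2 I$ ($A{\left(I \right)} = \left(I^{2} + 2 I\right) + 17 = 17 + I^{2} + 2 I$)
$A^{2}{\left(d{\left(6 \right)} \right)} = \left(17 + \left(-3\right)^{2} + 2 \left(-3\right)\right)^{2} = \left(17 + 9 - 6\right)^{2} = 20^{2} = 400$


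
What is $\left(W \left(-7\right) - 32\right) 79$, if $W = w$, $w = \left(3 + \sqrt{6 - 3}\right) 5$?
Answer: $-10823 - 2765 \sqrt{3} \approx -15612.0$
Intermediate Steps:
$w = 15 + 5 \sqrt{3}$ ($w = \left(3 + \sqrt{3}\right) 5 = 15 + 5 \sqrt{3} \approx 23.66$)
$W = 15 + 5 \sqrt{3} \approx 23.66$
$\left(W \left(-7\right) - 32\right) 79 = \left(\left(15 + 5 \sqrt{3}\right) \left(-7\right) - 32\right) 79 = \left(\left(-105 - 35 \sqrt{3}\right) - 32\right) 79 = \left(-137 - 35 \sqrt{3}\right) 79 = -10823 - 2765 \sqrt{3}$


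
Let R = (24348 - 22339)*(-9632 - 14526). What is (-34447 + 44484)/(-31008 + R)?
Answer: -10037/48564430 ≈ -0.00020667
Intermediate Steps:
R = -48533422 (R = 2009*(-24158) = -48533422)
(-34447 + 44484)/(-31008 + R) = (-34447 + 44484)/(-31008 - 48533422) = 10037/(-48564430) = 10037*(-1/48564430) = -10037/48564430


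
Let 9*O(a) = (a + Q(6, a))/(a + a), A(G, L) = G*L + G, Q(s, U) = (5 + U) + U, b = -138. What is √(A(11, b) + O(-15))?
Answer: I*√122055/9 ≈ 38.818*I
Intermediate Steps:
Q(s, U) = 5 + 2*U
A(G, L) = G + G*L
O(a) = (5 + 3*a)/(18*a) (O(a) = ((a + (5 + 2*a))/(a + a))/9 = ((5 + 3*a)/((2*a)))/9 = ((5 + 3*a)*(1/(2*a)))/9 = ((5 + 3*a)/(2*a))/9 = (5 + 3*a)/(18*a))
√(A(11, b) + O(-15)) = √(11*(1 - 138) + (1/18)*(5 + 3*(-15))/(-15)) = √(11*(-137) + (1/18)*(-1/15)*(5 - 45)) = √(-1507 + (1/18)*(-1/15)*(-40)) = √(-1507 + 4/27) = √(-40685/27) = I*√122055/9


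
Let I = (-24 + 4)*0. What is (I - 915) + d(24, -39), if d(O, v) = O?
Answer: -891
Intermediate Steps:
I = 0 (I = -20*0 = 0)
(I - 915) + d(24, -39) = (0 - 915) + 24 = -915 + 24 = -891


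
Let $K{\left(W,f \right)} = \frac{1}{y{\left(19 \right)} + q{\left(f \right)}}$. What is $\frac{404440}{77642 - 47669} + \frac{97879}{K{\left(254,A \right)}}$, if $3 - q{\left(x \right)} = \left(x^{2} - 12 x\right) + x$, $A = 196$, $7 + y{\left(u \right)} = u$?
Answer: $- \frac{106332944387975}{29973} \approx -3.5476 \cdot 10^{9}$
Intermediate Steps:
$y{\left(u \right)} = -7 + u$
$q{\left(x \right)} = 3 - x^{2} + 11 x$ ($q{\left(x \right)} = 3 - \left(\left(x^{2} - 12 x\right) + x\right) = 3 - \left(x^{2} - 11 x\right) = 3 - x^{2} + 11 x$)
$K{\left(W,f \right)} = \frac{1}{15 - f^{2} + 11 f}$ ($K{\left(W,f \right)} = \frac{1}{\left(-7 + 19\right) + \left(3 - f^{2} + 11 f\right)} = \frac{1}{12 + \left(3 - f^{2} + 11 f\right)} = \frac{1}{15 - f^{2} + 11 f}$)
$\frac{404440}{77642 - 47669} + \frac{97879}{K{\left(254,A \right)}} = \frac{404440}{77642 - 47669} + \frac{97879}{\frac{1}{15 - 196^{2} + 11 \cdot 196}} = \frac{404440}{29973} + \frac{97879}{\frac{1}{15 - 38416 + 2156}} = 404440 \cdot \frac{1}{29973} + \frac{97879}{\frac{1}{15 - 38416 + 2156}} = \frac{404440}{29973} + \frac{97879}{\frac{1}{-36245}} = \frac{404440}{29973} + \frac{97879}{- \frac{1}{36245}} = \frac{404440}{29973} + 97879 \left(-36245\right) = \frac{404440}{29973} - 3547624355 = - \frac{106332944387975}{29973}$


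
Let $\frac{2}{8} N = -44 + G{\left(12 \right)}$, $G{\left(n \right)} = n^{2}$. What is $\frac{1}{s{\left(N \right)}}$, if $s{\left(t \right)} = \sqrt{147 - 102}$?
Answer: $\frac{\sqrt{5}}{15} \approx 0.14907$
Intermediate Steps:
$N = 400$ ($N = 4 \left(-44 + 12^{2}\right) = 4 \left(-44 + 144\right) = 4 \cdot 100 = 400$)
$s{\left(t \right)} = 3 \sqrt{5}$ ($s{\left(t \right)} = \sqrt{45} = 3 \sqrt{5}$)
$\frac{1}{s{\left(N \right)}} = \frac{1}{3 \sqrt{5}} = \frac{\sqrt{5}}{15}$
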